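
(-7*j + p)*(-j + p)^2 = -7*j^3 + 15*j^2*p - 9*j*p^2 + p^3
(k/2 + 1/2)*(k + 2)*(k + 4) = k^3/2 + 7*k^2/2 + 7*k + 4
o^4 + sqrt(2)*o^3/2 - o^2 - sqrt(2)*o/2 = o*(o - 1)*(o + 1)*(o + sqrt(2)/2)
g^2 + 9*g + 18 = (g + 3)*(g + 6)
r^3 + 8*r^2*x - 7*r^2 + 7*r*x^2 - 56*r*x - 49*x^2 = (r - 7)*(r + x)*(r + 7*x)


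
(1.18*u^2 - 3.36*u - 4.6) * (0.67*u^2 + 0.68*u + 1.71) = 0.7906*u^4 - 1.4488*u^3 - 3.349*u^2 - 8.8736*u - 7.866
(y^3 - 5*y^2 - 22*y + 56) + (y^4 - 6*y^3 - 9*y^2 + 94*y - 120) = y^4 - 5*y^3 - 14*y^2 + 72*y - 64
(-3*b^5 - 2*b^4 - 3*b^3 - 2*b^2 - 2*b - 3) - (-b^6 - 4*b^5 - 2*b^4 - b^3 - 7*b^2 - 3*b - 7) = b^6 + b^5 - 2*b^3 + 5*b^2 + b + 4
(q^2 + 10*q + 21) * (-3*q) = -3*q^3 - 30*q^2 - 63*q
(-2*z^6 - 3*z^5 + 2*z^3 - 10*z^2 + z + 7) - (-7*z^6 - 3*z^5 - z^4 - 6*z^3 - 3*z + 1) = 5*z^6 + z^4 + 8*z^3 - 10*z^2 + 4*z + 6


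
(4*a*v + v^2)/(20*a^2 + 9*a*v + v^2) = v/(5*a + v)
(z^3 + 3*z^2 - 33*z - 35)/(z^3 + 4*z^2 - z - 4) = (z^2 + 2*z - 35)/(z^2 + 3*z - 4)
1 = 1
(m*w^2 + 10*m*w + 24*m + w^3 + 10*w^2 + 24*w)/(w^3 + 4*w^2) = m/w + 6*m/w^2 + 1 + 6/w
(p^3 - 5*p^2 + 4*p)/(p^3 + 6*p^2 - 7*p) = (p - 4)/(p + 7)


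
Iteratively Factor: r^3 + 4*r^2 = (r)*(r^2 + 4*r) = r*(r + 4)*(r)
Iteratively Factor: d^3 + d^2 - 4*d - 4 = (d - 2)*(d^2 + 3*d + 2) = (d - 2)*(d + 1)*(d + 2)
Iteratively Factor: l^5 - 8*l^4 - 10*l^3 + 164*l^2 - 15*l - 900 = (l - 5)*(l^4 - 3*l^3 - 25*l^2 + 39*l + 180) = (l - 5)*(l + 3)*(l^3 - 6*l^2 - 7*l + 60) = (l - 5)*(l + 3)^2*(l^2 - 9*l + 20) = (l - 5)^2*(l + 3)^2*(l - 4)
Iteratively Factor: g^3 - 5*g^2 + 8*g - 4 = (g - 2)*(g^2 - 3*g + 2) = (g - 2)*(g - 1)*(g - 2)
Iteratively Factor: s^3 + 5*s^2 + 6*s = (s)*(s^2 + 5*s + 6) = s*(s + 3)*(s + 2)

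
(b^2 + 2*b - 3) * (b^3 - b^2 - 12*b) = b^5 + b^4 - 17*b^3 - 21*b^2 + 36*b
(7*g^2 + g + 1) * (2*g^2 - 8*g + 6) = 14*g^4 - 54*g^3 + 36*g^2 - 2*g + 6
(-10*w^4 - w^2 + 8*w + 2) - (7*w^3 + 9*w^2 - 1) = -10*w^4 - 7*w^3 - 10*w^2 + 8*w + 3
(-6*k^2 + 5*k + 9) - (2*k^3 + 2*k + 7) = -2*k^3 - 6*k^2 + 3*k + 2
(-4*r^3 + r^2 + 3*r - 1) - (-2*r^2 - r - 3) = -4*r^3 + 3*r^2 + 4*r + 2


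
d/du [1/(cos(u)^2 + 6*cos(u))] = 2*(cos(u) + 3)*sin(u)/((cos(u) + 6)^2*cos(u)^2)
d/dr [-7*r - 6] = -7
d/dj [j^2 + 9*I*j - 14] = 2*j + 9*I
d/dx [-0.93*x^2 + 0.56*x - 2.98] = 0.56 - 1.86*x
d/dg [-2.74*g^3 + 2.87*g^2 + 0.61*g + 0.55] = -8.22*g^2 + 5.74*g + 0.61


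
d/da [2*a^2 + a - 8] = 4*a + 1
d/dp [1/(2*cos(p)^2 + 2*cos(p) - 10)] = (2*cos(p) + 1)*sin(p)/(2*(cos(p)^2 + cos(p) - 5)^2)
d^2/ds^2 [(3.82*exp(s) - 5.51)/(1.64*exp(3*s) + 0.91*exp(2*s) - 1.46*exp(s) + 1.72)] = (41.097088*exp(6*s) - 116.27436*exp(5*s) - 50.70459*exp(4*s) - 126.870712*exp(3*s) + 125.970846*exp(2*s) + 32.344676*exp(s) - 2.535624)*exp(s)/(4.410944*exp(9*s) + 7.342608*exp(8*s) - 7.706196*exp(7*s) + 1.558483*exp(6*s) + 22.261962*exp(5*s) - 14.617944*exp(4*s) - 2.26796*exp(3*s) + 19.075488*exp(2*s) - 12.957792*exp(s) + 5.088448)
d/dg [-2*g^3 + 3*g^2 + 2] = 6*g*(1 - g)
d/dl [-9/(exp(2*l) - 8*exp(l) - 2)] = 18*(exp(l) - 4)*exp(l)/(-exp(2*l) + 8*exp(l) + 2)^2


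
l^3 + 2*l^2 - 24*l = l*(l - 4)*(l + 6)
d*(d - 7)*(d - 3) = d^3 - 10*d^2 + 21*d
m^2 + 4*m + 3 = (m + 1)*(m + 3)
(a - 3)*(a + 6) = a^2 + 3*a - 18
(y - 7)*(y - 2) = y^2 - 9*y + 14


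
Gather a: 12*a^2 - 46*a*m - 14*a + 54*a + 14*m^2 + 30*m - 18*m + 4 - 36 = 12*a^2 + a*(40 - 46*m) + 14*m^2 + 12*m - 32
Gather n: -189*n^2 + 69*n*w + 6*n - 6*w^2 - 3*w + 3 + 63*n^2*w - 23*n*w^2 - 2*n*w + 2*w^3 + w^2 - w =n^2*(63*w - 189) + n*(-23*w^2 + 67*w + 6) + 2*w^3 - 5*w^2 - 4*w + 3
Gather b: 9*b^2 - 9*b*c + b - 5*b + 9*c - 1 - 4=9*b^2 + b*(-9*c - 4) + 9*c - 5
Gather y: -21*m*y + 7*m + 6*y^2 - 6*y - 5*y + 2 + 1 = 7*m + 6*y^2 + y*(-21*m - 11) + 3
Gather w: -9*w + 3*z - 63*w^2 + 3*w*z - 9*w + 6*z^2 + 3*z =-63*w^2 + w*(3*z - 18) + 6*z^2 + 6*z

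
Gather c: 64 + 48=112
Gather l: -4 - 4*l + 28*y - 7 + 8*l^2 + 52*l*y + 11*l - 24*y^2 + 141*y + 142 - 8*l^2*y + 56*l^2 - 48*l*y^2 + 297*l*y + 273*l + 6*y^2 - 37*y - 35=l^2*(64 - 8*y) + l*(-48*y^2 + 349*y + 280) - 18*y^2 + 132*y + 96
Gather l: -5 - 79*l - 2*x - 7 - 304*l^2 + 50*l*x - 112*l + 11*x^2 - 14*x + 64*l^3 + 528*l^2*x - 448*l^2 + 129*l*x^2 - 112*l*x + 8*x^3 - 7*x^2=64*l^3 + l^2*(528*x - 752) + l*(129*x^2 - 62*x - 191) + 8*x^3 + 4*x^2 - 16*x - 12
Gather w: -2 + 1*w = w - 2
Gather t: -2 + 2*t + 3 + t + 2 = 3*t + 3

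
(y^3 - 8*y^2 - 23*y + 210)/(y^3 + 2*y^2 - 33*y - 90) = (y - 7)/(y + 3)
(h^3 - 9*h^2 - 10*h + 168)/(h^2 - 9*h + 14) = (h^2 - 2*h - 24)/(h - 2)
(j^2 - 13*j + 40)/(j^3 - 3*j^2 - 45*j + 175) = (j - 8)/(j^2 + 2*j - 35)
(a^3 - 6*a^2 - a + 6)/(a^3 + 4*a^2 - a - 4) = (a - 6)/(a + 4)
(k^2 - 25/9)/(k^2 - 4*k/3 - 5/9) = (3*k + 5)/(3*k + 1)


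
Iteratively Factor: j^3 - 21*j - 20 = (j - 5)*(j^2 + 5*j + 4) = (j - 5)*(j + 4)*(j + 1)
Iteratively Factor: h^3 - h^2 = (h - 1)*(h^2) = h*(h - 1)*(h)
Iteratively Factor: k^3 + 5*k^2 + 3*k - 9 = (k + 3)*(k^2 + 2*k - 3) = (k - 1)*(k + 3)*(k + 3)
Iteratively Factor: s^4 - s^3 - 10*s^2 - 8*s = (s + 2)*(s^3 - 3*s^2 - 4*s) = (s - 4)*(s + 2)*(s^2 + s) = (s - 4)*(s + 1)*(s + 2)*(s)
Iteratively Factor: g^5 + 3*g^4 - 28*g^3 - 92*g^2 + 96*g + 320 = (g + 4)*(g^4 - g^3 - 24*g^2 + 4*g + 80) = (g - 5)*(g + 4)*(g^3 + 4*g^2 - 4*g - 16) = (g - 5)*(g - 2)*(g + 4)*(g^2 + 6*g + 8) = (g - 5)*(g - 2)*(g + 4)^2*(g + 2)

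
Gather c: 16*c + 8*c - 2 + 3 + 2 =24*c + 3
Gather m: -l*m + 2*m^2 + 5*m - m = 2*m^2 + m*(4 - l)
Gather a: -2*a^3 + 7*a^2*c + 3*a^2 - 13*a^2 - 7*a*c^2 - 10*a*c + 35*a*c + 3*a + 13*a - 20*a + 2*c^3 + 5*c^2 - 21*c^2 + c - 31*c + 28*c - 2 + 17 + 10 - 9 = -2*a^3 + a^2*(7*c - 10) + a*(-7*c^2 + 25*c - 4) + 2*c^3 - 16*c^2 - 2*c + 16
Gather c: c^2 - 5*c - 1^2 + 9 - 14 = c^2 - 5*c - 6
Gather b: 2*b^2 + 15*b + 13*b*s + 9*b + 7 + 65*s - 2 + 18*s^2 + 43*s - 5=2*b^2 + b*(13*s + 24) + 18*s^2 + 108*s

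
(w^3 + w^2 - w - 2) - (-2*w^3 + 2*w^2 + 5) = 3*w^3 - w^2 - w - 7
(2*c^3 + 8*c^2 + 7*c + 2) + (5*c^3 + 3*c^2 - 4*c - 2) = 7*c^3 + 11*c^2 + 3*c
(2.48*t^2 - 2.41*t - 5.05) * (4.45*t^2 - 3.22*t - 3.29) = 11.036*t^4 - 18.7101*t^3 - 22.8715*t^2 + 24.1899*t + 16.6145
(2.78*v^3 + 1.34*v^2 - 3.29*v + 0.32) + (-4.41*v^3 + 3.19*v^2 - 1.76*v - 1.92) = -1.63*v^3 + 4.53*v^2 - 5.05*v - 1.6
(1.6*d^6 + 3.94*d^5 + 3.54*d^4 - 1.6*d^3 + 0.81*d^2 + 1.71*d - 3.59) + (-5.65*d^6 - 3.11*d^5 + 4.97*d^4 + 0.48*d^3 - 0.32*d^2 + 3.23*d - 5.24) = -4.05*d^6 + 0.83*d^5 + 8.51*d^4 - 1.12*d^3 + 0.49*d^2 + 4.94*d - 8.83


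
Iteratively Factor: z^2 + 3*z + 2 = (z + 2)*(z + 1)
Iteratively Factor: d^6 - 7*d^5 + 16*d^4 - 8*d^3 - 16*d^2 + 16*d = (d - 2)*(d^5 - 5*d^4 + 6*d^3 + 4*d^2 - 8*d) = (d - 2)^2*(d^4 - 3*d^3 + 4*d) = d*(d - 2)^2*(d^3 - 3*d^2 + 4) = d*(d - 2)^3*(d^2 - d - 2) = d*(d - 2)^3*(d + 1)*(d - 2)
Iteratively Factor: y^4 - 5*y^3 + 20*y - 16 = (y - 2)*(y^3 - 3*y^2 - 6*y + 8) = (y - 2)*(y + 2)*(y^2 - 5*y + 4) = (y - 4)*(y - 2)*(y + 2)*(y - 1)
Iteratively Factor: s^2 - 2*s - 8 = (s + 2)*(s - 4)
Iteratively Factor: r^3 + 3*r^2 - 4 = (r - 1)*(r^2 + 4*r + 4) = (r - 1)*(r + 2)*(r + 2)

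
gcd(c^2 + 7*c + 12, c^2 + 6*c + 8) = c + 4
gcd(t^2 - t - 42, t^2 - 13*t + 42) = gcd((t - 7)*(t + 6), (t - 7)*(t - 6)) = t - 7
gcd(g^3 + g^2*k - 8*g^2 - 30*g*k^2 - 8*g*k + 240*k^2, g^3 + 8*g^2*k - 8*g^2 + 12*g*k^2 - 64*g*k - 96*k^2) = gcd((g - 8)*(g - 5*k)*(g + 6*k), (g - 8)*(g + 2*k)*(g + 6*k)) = g^2 + 6*g*k - 8*g - 48*k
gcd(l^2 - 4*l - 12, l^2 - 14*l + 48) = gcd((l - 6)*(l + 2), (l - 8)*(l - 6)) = l - 6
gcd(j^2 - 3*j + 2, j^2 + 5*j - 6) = j - 1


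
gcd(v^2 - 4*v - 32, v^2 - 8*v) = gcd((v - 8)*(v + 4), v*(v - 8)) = v - 8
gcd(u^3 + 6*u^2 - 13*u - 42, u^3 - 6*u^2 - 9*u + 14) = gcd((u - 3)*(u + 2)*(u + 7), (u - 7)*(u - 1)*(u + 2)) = u + 2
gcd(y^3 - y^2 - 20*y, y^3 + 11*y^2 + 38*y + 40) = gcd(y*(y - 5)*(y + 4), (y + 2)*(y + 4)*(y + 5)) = y + 4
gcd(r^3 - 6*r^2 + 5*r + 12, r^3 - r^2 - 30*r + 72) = r^2 - 7*r + 12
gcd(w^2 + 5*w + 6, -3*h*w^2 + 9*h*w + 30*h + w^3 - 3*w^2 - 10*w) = w + 2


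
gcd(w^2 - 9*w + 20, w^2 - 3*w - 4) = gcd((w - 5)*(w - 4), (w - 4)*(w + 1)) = w - 4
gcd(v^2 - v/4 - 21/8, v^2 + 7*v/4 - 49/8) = v - 7/4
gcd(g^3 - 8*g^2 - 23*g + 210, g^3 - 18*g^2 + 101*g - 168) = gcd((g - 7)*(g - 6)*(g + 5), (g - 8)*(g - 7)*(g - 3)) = g - 7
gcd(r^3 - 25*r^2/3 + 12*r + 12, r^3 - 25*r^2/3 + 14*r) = r - 6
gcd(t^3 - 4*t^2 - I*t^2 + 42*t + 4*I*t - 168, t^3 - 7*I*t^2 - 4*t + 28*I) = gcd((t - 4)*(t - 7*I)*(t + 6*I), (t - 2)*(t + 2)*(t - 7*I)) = t - 7*I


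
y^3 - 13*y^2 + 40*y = y*(y - 8)*(y - 5)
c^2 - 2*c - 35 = (c - 7)*(c + 5)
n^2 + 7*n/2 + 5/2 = (n + 1)*(n + 5/2)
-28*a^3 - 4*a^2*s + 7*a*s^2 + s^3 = (-2*a + s)*(2*a + s)*(7*a + s)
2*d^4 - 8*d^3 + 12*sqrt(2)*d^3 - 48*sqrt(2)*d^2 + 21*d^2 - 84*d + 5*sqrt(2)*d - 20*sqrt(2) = (d - 4)*(d + 5*sqrt(2))*(sqrt(2)*d + 1)^2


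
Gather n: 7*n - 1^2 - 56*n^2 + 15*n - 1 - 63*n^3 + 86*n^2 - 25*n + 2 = -63*n^3 + 30*n^2 - 3*n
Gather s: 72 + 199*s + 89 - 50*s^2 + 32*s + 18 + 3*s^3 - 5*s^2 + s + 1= 3*s^3 - 55*s^2 + 232*s + 180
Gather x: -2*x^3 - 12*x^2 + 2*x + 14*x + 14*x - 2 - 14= -2*x^3 - 12*x^2 + 30*x - 16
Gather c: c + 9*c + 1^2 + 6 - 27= 10*c - 20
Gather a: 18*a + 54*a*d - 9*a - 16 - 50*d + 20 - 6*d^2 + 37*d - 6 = a*(54*d + 9) - 6*d^2 - 13*d - 2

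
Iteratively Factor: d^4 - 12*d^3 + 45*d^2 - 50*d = (d - 5)*(d^3 - 7*d^2 + 10*d) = (d - 5)*(d - 2)*(d^2 - 5*d) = (d - 5)^2*(d - 2)*(d)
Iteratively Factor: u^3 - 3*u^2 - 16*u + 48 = (u - 3)*(u^2 - 16) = (u - 3)*(u + 4)*(u - 4)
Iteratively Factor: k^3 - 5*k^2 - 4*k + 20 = (k - 5)*(k^2 - 4) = (k - 5)*(k + 2)*(k - 2)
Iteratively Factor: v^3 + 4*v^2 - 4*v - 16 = (v + 2)*(v^2 + 2*v - 8) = (v + 2)*(v + 4)*(v - 2)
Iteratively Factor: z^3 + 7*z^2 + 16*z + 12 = (z + 3)*(z^2 + 4*z + 4) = (z + 2)*(z + 3)*(z + 2)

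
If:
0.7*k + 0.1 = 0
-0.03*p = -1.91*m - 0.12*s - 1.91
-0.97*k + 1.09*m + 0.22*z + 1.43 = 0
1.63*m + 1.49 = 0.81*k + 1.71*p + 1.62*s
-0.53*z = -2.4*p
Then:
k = -0.14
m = -1.03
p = -0.44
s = 0.42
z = -2.01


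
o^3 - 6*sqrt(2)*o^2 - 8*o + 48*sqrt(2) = (o - 6*sqrt(2))*(o - 2*sqrt(2))*(o + 2*sqrt(2))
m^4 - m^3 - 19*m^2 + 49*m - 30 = (m - 3)*(m - 2)*(m - 1)*(m + 5)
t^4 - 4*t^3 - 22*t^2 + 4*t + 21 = (t - 7)*(t - 1)*(t + 1)*(t + 3)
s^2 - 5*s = s*(s - 5)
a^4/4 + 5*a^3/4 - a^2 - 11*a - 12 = (a/4 + 1)*(a - 3)*(a + 2)^2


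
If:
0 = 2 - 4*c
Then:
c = 1/2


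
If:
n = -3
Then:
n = -3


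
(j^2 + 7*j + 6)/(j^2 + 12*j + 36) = (j + 1)/(j + 6)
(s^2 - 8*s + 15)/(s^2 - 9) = (s - 5)/(s + 3)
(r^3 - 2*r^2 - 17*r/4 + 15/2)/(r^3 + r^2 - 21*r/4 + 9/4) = (2*r^2 - r - 10)/(2*r^2 + 5*r - 3)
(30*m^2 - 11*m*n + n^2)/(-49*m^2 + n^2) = (-30*m^2 + 11*m*n - n^2)/(49*m^2 - n^2)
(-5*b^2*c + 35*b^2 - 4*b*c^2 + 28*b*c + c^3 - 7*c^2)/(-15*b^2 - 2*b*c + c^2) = (b*c - 7*b + c^2 - 7*c)/(3*b + c)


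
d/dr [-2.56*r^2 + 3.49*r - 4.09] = 3.49 - 5.12*r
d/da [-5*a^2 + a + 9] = 1 - 10*a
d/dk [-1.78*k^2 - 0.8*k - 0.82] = -3.56*k - 0.8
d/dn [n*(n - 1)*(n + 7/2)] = 3*n^2 + 5*n - 7/2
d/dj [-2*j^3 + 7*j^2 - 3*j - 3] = -6*j^2 + 14*j - 3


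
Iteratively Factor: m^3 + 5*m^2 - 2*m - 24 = (m - 2)*(m^2 + 7*m + 12) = (m - 2)*(m + 4)*(m + 3)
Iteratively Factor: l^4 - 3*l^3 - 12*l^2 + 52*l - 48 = (l - 2)*(l^3 - l^2 - 14*l + 24) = (l - 2)*(l + 4)*(l^2 - 5*l + 6) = (l - 3)*(l - 2)*(l + 4)*(l - 2)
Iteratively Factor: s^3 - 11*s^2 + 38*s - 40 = (s - 5)*(s^2 - 6*s + 8) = (s - 5)*(s - 4)*(s - 2)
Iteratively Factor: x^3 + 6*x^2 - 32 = (x - 2)*(x^2 + 8*x + 16) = (x - 2)*(x + 4)*(x + 4)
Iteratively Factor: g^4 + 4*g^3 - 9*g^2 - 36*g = (g - 3)*(g^3 + 7*g^2 + 12*g) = (g - 3)*(g + 3)*(g^2 + 4*g) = g*(g - 3)*(g + 3)*(g + 4)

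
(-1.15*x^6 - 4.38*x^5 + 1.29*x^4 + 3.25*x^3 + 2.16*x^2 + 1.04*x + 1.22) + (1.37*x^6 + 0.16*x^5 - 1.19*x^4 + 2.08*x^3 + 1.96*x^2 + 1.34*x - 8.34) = 0.22*x^6 - 4.22*x^5 + 0.1*x^4 + 5.33*x^3 + 4.12*x^2 + 2.38*x - 7.12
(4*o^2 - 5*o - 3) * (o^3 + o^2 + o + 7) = 4*o^5 - o^4 - 4*o^3 + 20*o^2 - 38*o - 21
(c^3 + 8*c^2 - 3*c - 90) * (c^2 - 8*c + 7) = c^5 - 60*c^3 - 10*c^2 + 699*c - 630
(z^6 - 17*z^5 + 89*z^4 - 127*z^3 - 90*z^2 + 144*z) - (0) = z^6 - 17*z^5 + 89*z^4 - 127*z^3 - 90*z^2 + 144*z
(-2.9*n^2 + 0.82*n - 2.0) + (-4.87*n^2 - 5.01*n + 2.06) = -7.77*n^2 - 4.19*n + 0.0600000000000001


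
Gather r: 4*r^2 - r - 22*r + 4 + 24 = 4*r^2 - 23*r + 28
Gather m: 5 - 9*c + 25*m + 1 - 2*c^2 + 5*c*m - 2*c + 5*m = -2*c^2 - 11*c + m*(5*c + 30) + 6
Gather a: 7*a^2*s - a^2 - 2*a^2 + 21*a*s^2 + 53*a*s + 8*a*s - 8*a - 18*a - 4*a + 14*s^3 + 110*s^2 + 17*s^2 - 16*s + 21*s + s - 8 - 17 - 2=a^2*(7*s - 3) + a*(21*s^2 + 61*s - 30) + 14*s^3 + 127*s^2 + 6*s - 27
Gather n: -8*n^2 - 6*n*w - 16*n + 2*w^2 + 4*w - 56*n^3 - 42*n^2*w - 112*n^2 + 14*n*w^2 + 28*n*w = -56*n^3 + n^2*(-42*w - 120) + n*(14*w^2 + 22*w - 16) + 2*w^2 + 4*w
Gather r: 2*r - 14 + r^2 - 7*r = r^2 - 5*r - 14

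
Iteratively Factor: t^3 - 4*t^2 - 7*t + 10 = (t + 2)*(t^2 - 6*t + 5) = (t - 1)*(t + 2)*(t - 5)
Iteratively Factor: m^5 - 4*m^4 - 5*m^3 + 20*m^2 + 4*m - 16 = (m + 2)*(m^4 - 6*m^3 + 7*m^2 + 6*m - 8) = (m - 1)*(m + 2)*(m^3 - 5*m^2 + 2*m + 8) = (m - 1)*(m + 1)*(m + 2)*(m^2 - 6*m + 8) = (m - 2)*(m - 1)*(m + 1)*(m + 2)*(m - 4)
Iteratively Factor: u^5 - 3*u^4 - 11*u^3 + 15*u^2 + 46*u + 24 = (u - 4)*(u^4 + u^3 - 7*u^2 - 13*u - 6) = (u - 4)*(u - 3)*(u^3 + 4*u^2 + 5*u + 2) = (u - 4)*(u - 3)*(u + 1)*(u^2 + 3*u + 2) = (u - 4)*(u - 3)*(u + 1)^2*(u + 2)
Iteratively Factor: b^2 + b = (b + 1)*(b)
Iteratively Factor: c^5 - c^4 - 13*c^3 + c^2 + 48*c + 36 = (c + 2)*(c^4 - 3*c^3 - 7*c^2 + 15*c + 18) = (c - 3)*(c + 2)*(c^3 - 7*c - 6) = (c - 3)*(c + 2)^2*(c^2 - 2*c - 3) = (c - 3)^2*(c + 2)^2*(c + 1)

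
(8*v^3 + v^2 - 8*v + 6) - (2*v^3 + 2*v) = 6*v^3 + v^2 - 10*v + 6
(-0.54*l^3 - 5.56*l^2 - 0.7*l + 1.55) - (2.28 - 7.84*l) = -0.54*l^3 - 5.56*l^2 + 7.14*l - 0.73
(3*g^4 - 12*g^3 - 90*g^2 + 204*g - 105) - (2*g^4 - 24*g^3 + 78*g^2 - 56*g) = g^4 + 12*g^3 - 168*g^2 + 260*g - 105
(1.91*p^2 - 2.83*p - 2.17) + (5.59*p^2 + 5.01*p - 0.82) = 7.5*p^2 + 2.18*p - 2.99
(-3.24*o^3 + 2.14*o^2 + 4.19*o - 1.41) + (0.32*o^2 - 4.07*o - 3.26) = -3.24*o^3 + 2.46*o^2 + 0.12*o - 4.67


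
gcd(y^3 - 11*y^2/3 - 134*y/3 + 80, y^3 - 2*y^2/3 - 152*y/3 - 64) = y^2 - 2*y - 48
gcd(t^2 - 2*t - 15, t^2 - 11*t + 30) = t - 5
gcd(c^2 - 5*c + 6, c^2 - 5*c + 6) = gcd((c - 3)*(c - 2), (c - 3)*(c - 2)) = c^2 - 5*c + 6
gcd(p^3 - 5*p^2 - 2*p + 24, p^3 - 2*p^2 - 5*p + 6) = p^2 - p - 6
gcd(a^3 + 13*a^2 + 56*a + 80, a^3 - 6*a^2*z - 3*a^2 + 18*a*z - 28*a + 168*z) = a + 4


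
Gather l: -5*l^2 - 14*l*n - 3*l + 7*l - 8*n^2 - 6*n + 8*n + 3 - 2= -5*l^2 + l*(4 - 14*n) - 8*n^2 + 2*n + 1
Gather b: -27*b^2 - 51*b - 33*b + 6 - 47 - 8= -27*b^2 - 84*b - 49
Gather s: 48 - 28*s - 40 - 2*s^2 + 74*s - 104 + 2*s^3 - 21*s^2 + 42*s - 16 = 2*s^3 - 23*s^2 + 88*s - 112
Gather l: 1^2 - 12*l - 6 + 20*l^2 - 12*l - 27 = 20*l^2 - 24*l - 32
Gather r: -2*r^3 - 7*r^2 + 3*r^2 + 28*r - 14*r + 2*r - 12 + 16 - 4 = -2*r^3 - 4*r^2 + 16*r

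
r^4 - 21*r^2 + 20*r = r*(r - 4)*(r - 1)*(r + 5)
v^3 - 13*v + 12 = (v - 3)*(v - 1)*(v + 4)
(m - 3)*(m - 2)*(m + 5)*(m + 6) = m^4 + 6*m^3 - 19*m^2 - 84*m + 180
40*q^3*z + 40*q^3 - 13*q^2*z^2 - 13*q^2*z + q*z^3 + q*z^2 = (-8*q + z)*(-5*q + z)*(q*z + q)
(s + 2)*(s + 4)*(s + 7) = s^3 + 13*s^2 + 50*s + 56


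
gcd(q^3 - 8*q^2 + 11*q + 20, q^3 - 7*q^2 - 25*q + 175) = q - 5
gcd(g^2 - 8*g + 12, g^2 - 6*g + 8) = g - 2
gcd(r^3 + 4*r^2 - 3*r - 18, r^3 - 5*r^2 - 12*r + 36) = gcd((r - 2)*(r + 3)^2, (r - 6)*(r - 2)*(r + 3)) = r^2 + r - 6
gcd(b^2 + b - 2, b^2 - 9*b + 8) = b - 1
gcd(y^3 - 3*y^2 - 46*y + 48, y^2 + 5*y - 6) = y^2 + 5*y - 6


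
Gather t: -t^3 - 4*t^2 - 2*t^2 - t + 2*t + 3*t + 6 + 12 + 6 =-t^3 - 6*t^2 + 4*t + 24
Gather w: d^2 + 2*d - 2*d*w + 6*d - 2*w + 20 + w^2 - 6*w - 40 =d^2 + 8*d + w^2 + w*(-2*d - 8) - 20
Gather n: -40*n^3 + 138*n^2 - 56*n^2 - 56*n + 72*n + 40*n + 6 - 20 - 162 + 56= -40*n^3 + 82*n^2 + 56*n - 120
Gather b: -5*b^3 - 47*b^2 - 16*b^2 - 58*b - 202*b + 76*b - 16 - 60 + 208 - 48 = -5*b^3 - 63*b^2 - 184*b + 84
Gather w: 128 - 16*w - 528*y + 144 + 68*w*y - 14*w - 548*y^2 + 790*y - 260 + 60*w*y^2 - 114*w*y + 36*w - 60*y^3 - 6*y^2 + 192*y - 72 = w*(60*y^2 - 46*y + 6) - 60*y^3 - 554*y^2 + 454*y - 60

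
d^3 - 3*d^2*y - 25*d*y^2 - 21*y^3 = (d - 7*y)*(d + y)*(d + 3*y)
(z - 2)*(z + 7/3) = z^2 + z/3 - 14/3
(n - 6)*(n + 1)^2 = n^3 - 4*n^2 - 11*n - 6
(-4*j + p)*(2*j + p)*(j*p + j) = -8*j^3*p - 8*j^3 - 2*j^2*p^2 - 2*j^2*p + j*p^3 + j*p^2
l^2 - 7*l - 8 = (l - 8)*(l + 1)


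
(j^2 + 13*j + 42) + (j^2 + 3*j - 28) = 2*j^2 + 16*j + 14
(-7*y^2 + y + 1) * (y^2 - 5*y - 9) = -7*y^4 + 36*y^3 + 59*y^2 - 14*y - 9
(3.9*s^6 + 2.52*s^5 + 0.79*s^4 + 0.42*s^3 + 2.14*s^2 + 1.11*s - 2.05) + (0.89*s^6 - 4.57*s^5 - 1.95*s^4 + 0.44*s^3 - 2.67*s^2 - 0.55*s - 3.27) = 4.79*s^6 - 2.05*s^5 - 1.16*s^4 + 0.86*s^3 - 0.53*s^2 + 0.56*s - 5.32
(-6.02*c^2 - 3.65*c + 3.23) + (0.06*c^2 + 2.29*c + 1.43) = -5.96*c^2 - 1.36*c + 4.66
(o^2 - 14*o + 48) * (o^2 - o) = o^4 - 15*o^3 + 62*o^2 - 48*o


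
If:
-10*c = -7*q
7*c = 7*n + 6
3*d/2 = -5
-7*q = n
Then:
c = 6/77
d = -10/3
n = -60/77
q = 60/539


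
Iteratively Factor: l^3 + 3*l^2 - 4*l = (l - 1)*(l^2 + 4*l) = l*(l - 1)*(l + 4)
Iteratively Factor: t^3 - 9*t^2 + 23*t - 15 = (t - 5)*(t^2 - 4*t + 3) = (t - 5)*(t - 3)*(t - 1)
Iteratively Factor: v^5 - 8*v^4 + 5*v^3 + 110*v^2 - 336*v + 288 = (v - 3)*(v^4 - 5*v^3 - 10*v^2 + 80*v - 96) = (v - 3)*(v + 4)*(v^3 - 9*v^2 + 26*v - 24) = (v - 3)*(v - 2)*(v + 4)*(v^2 - 7*v + 12) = (v - 4)*(v - 3)*(v - 2)*(v + 4)*(v - 3)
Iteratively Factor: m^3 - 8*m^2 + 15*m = (m - 3)*(m^2 - 5*m) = m*(m - 3)*(m - 5)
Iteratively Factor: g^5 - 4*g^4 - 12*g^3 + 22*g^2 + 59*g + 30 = (g - 5)*(g^4 + g^3 - 7*g^2 - 13*g - 6) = (g - 5)*(g - 3)*(g^3 + 4*g^2 + 5*g + 2) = (g - 5)*(g - 3)*(g + 2)*(g^2 + 2*g + 1) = (g - 5)*(g - 3)*(g + 1)*(g + 2)*(g + 1)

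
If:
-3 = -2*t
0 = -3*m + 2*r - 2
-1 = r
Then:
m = -4/3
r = -1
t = 3/2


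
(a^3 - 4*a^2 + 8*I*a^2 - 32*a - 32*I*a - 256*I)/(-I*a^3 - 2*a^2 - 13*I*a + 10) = (I*a^3 - 4*a^2*(2 + I) + 32*a*(1 - I) + 256)/(a^3 - 2*I*a^2 + 13*a + 10*I)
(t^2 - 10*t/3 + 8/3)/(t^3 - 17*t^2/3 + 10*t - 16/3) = (3*t - 4)/(3*t^2 - 11*t + 8)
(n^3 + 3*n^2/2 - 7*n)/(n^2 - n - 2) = n*(2*n + 7)/(2*(n + 1))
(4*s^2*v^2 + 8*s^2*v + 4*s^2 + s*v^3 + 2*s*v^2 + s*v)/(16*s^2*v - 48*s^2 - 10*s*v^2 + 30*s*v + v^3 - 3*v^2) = s*(4*s*v^2 + 8*s*v + 4*s + v^3 + 2*v^2 + v)/(16*s^2*v - 48*s^2 - 10*s*v^2 + 30*s*v + v^3 - 3*v^2)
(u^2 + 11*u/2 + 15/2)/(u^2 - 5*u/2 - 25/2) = (u + 3)/(u - 5)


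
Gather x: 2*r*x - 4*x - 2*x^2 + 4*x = 2*r*x - 2*x^2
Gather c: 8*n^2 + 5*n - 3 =8*n^2 + 5*n - 3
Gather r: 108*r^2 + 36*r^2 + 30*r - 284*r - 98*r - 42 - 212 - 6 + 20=144*r^2 - 352*r - 240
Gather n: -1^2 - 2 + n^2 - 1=n^2 - 4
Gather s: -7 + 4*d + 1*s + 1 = 4*d + s - 6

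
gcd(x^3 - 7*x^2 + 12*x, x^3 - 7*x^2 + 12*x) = x^3 - 7*x^2 + 12*x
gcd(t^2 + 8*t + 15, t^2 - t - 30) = t + 5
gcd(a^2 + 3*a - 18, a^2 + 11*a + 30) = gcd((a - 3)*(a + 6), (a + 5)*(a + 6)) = a + 6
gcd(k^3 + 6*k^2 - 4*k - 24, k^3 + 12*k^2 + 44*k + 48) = k^2 + 8*k + 12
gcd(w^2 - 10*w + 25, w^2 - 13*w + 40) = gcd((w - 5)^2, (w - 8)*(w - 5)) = w - 5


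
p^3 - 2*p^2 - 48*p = p*(p - 8)*(p + 6)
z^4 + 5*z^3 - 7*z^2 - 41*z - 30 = (z - 3)*(z + 1)*(z + 2)*(z + 5)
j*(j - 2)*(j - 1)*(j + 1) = j^4 - 2*j^3 - j^2 + 2*j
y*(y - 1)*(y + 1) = y^3 - y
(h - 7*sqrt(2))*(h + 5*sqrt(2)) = h^2 - 2*sqrt(2)*h - 70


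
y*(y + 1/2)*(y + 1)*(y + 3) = y^4 + 9*y^3/2 + 5*y^2 + 3*y/2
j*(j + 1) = j^2 + j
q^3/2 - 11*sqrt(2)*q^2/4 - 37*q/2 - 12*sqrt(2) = (q/2 + sqrt(2)/2)*(q - 8*sqrt(2))*(q + 3*sqrt(2)/2)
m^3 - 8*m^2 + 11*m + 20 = (m - 5)*(m - 4)*(m + 1)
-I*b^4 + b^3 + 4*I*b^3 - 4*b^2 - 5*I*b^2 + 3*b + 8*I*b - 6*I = (b - 3)*(b - I)*(b + 2*I)*(-I*b + I)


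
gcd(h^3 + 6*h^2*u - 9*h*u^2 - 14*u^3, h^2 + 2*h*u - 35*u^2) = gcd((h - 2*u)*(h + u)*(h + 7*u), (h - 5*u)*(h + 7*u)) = h + 7*u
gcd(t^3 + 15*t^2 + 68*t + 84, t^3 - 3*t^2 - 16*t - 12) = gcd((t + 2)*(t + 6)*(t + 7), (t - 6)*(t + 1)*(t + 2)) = t + 2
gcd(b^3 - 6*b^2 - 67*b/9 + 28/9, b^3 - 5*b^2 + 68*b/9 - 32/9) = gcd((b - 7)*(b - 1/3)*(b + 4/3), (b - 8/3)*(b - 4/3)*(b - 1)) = 1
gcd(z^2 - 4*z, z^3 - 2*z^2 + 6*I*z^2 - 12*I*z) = z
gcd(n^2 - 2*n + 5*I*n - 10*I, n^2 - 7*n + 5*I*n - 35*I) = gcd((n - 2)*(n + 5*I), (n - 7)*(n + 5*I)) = n + 5*I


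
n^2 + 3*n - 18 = (n - 3)*(n + 6)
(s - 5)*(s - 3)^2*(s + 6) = s^4 - 5*s^3 - 27*s^2 + 189*s - 270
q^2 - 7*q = q*(q - 7)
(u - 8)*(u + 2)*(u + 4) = u^3 - 2*u^2 - 40*u - 64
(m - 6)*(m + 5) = m^2 - m - 30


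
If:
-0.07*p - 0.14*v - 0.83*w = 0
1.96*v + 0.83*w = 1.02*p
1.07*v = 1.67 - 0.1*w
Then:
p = 2.68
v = 1.61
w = -0.50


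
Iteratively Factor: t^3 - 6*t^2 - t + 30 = (t - 3)*(t^2 - 3*t - 10) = (t - 5)*(t - 3)*(t + 2)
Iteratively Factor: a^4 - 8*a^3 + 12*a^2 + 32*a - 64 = (a - 2)*(a^3 - 6*a^2 + 32) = (a - 2)*(a + 2)*(a^2 - 8*a + 16) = (a - 4)*(a - 2)*(a + 2)*(a - 4)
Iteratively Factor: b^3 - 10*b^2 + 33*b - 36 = (b - 3)*(b^2 - 7*b + 12) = (b - 4)*(b - 3)*(b - 3)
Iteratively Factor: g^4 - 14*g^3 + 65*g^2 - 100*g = (g - 5)*(g^3 - 9*g^2 + 20*g) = (g - 5)*(g - 4)*(g^2 - 5*g) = g*(g - 5)*(g - 4)*(g - 5)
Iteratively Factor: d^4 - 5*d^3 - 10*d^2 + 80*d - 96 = (d + 4)*(d^3 - 9*d^2 + 26*d - 24) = (d - 3)*(d + 4)*(d^2 - 6*d + 8) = (d - 4)*(d - 3)*(d + 4)*(d - 2)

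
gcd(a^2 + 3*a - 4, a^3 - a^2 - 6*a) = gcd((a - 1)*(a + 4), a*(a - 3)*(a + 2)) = 1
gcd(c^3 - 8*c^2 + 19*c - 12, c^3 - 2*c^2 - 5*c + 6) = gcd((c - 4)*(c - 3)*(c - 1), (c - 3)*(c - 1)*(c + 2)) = c^2 - 4*c + 3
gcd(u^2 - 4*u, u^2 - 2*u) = u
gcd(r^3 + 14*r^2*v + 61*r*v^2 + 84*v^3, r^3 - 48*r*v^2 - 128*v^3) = r + 4*v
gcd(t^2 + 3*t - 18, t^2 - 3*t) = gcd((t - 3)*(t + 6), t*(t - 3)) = t - 3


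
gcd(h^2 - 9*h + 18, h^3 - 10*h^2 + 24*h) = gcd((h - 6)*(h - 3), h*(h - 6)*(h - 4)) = h - 6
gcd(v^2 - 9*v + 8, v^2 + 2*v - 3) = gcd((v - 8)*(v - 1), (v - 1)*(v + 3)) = v - 1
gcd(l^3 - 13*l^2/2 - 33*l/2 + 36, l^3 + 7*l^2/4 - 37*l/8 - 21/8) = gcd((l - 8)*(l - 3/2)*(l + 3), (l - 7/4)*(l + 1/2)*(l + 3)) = l + 3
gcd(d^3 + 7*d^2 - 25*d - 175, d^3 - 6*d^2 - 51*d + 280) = d^2 + 2*d - 35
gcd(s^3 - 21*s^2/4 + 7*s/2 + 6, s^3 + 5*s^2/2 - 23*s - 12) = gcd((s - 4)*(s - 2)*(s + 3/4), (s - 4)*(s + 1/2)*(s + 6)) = s - 4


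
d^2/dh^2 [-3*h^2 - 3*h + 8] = -6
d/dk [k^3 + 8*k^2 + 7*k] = 3*k^2 + 16*k + 7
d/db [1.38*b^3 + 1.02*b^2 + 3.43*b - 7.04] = 4.14*b^2 + 2.04*b + 3.43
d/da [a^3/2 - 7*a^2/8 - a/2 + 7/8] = 3*a^2/2 - 7*a/4 - 1/2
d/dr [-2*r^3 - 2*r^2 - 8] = 2*r*(-3*r - 2)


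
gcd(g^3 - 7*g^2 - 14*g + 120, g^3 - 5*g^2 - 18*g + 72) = g^2 - 2*g - 24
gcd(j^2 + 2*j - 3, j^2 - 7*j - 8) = 1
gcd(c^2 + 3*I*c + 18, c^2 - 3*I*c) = c - 3*I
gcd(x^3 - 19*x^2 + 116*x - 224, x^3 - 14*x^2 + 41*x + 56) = x^2 - 15*x + 56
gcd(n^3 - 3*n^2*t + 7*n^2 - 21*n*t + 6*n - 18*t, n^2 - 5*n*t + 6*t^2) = -n + 3*t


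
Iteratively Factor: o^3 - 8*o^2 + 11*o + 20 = (o + 1)*(o^2 - 9*o + 20) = (o - 5)*(o + 1)*(o - 4)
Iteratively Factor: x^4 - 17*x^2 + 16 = (x - 1)*(x^3 + x^2 - 16*x - 16) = (x - 1)*(x + 4)*(x^2 - 3*x - 4) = (x - 1)*(x + 1)*(x + 4)*(x - 4)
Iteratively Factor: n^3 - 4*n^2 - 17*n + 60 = (n + 4)*(n^2 - 8*n + 15) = (n - 3)*(n + 4)*(n - 5)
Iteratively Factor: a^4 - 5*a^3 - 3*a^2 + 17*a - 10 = (a - 1)*(a^3 - 4*a^2 - 7*a + 10) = (a - 1)*(a + 2)*(a^2 - 6*a + 5) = (a - 1)^2*(a + 2)*(a - 5)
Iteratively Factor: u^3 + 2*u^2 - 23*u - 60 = (u + 3)*(u^2 - u - 20) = (u - 5)*(u + 3)*(u + 4)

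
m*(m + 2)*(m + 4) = m^3 + 6*m^2 + 8*m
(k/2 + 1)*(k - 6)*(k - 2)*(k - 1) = k^4/2 - 7*k^3/2 + k^2 + 14*k - 12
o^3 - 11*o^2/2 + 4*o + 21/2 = (o - 7/2)*(o - 3)*(o + 1)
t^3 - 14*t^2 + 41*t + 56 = (t - 8)*(t - 7)*(t + 1)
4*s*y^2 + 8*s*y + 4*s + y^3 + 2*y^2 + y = (4*s + y)*(y + 1)^2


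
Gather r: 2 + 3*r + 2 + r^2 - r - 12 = r^2 + 2*r - 8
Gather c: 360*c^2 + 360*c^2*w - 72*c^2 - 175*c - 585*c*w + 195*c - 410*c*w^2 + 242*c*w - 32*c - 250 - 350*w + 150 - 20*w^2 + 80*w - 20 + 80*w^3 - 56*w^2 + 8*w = c^2*(360*w + 288) + c*(-410*w^2 - 343*w - 12) + 80*w^3 - 76*w^2 - 262*w - 120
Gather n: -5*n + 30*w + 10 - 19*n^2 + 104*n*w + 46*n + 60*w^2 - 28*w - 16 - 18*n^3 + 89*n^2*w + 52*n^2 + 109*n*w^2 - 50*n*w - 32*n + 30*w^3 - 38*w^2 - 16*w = -18*n^3 + n^2*(89*w + 33) + n*(109*w^2 + 54*w + 9) + 30*w^3 + 22*w^2 - 14*w - 6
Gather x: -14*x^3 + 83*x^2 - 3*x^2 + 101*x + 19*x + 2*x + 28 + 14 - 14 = -14*x^3 + 80*x^2 + 122*x + 28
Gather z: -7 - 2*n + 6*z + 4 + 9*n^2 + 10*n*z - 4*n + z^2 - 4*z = 9*n^2 - 6*n + z^2 + z*(10*n + 2) - 3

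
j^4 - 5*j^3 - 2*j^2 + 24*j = j*(j - 4)*(j - 3)*(j + 2)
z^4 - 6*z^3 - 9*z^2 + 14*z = z*(z - 7)*(z - 1)*(z + 2)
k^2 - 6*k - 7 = (k - 7)*(k + 1)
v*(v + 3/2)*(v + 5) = v^3 + 13*v^2/2 + 15*v/2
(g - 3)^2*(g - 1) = g^3 - 7*g^2 + 15*g - 9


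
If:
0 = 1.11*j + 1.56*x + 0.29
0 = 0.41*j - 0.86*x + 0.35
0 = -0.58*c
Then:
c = 0.00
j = -0.50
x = 0.17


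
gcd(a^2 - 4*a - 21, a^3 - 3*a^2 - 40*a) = 1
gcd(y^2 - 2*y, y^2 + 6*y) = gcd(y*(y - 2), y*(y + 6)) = y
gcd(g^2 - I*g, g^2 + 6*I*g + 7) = g - I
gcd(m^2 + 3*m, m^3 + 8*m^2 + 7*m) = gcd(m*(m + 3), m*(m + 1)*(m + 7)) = m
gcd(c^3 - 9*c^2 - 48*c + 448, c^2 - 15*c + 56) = c - 8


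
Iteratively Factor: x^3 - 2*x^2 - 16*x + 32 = (x - 2)*(x^2 - 16) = (x - 2)*(x + 4)*(x - 4)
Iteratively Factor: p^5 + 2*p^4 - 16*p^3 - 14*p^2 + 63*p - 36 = (p + 3)*(p^4 - p^3 - 13*p^2 + 25*p - 12) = (p + 3)*(p + 4)*(p^3 - 5*p^2 + 7*p - 3) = (p - 1)*(p + 3)*(p + 4)*(p^2 - 4*p + 3) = (p - 1)^2*(p + 3)*(p + 4)*(p - 3)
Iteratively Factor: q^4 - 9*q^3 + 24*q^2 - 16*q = (q - 4)*(q^3 - 5*q^2 + 4*q) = (q - 4)^2*(q^2 - q) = q*(q - 4)^2*(q - 1)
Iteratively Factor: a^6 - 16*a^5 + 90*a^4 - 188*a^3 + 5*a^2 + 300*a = (a - 4)*(a^5 - 12*a^4 + 42*a^3 - 20*a^2 - 75*a) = (a - 4)*(a + 1)*(a^4 - 13*a^3 + 55*a^2 - 75*a) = (a - 5)*(a - 4)*(a + 1)*(a^3 - 8*a^2 + 15*a) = (a - 5)^2*(a - 4)*(a + 1)*(a^2 - 3*a) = (a - 5)^2*(a - 4)*(a - 3)*(a + 1)*(a)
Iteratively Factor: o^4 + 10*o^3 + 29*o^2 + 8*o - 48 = (o - 1)*(o^3 + 11*o^2 + 40*o + 48) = (o - 1)*(o + 4)*(o^2 + 7*o + 12) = (o - 1)*(o + 3)*(o + 4)*(o + 4)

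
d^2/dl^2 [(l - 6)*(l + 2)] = 2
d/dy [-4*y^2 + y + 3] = 1 - 8*y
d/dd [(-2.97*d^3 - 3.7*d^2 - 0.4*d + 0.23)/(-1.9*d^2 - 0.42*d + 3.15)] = (5.643*d^4 + 2.4948*d^3 - 27.2725*d^2 - 22.436*d - 1.1634)/(3.61*d^4 + 1.596*d^3 - 11.7936*d^2 - 2.646*d + 9.9225)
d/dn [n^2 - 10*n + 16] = 2*n - 10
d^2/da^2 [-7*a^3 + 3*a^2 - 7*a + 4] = 6 - 42*a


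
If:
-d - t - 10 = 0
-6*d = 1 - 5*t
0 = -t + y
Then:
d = -51/11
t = -59/11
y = -59/11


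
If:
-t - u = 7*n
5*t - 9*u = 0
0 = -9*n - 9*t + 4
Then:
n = -8/63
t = 4/7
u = 20/63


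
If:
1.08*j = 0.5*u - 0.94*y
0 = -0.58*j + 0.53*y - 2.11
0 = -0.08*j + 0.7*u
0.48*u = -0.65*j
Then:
No Solution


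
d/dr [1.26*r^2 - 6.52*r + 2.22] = 2.52*r - 6.52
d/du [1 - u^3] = -3*u^2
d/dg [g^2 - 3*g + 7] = 2*g - 3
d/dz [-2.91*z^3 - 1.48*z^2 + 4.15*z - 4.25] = -8.73*z^2 - 2.96*z + 4.15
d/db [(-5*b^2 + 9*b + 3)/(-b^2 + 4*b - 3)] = (-11*b^2 + 36*b - 39)/(b^4 - 8*b^3 + 22*b^2 - 24*b + 9)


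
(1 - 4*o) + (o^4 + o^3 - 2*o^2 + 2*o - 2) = o^4 + o^3 - 2*o^2 - 2*o - 1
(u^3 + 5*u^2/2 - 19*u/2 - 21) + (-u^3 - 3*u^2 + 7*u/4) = -u^2/2 - 31*u/4 - 21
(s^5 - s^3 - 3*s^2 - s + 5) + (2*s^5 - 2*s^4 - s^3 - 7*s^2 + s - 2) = 3*s^5 - 2*s^4 - 2*s^3 - 10*s^2 + 3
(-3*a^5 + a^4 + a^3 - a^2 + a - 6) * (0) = 0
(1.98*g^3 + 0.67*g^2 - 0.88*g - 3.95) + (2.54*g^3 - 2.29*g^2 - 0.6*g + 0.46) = 4.52*g^3 - 1.62*g^2 - 1.48*g - 3.49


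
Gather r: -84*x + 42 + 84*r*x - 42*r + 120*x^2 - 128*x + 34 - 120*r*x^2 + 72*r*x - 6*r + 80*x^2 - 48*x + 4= r*(-120*x^2 + 156*x - 48) + 200*x^2 - 260*x + 80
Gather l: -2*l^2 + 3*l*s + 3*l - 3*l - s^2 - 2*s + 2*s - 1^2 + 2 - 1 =-2*l^2 + 3*l*s - s^2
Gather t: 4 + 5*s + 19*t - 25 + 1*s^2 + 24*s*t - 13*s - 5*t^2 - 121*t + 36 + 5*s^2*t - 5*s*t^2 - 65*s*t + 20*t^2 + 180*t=s^2 - 8*s + t^2*(15 - 5*s) + t*(5*s^2 - 41*s + 78) + 15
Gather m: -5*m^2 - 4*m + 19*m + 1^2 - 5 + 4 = -5*m^2 + 15*m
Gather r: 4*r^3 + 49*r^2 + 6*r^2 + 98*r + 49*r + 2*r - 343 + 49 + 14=4*r^3 + 55*r^2 + 149*r - 280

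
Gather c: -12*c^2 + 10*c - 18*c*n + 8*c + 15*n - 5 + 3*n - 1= -12*c^2 + c*(18 - 18*n) + 18*n - 6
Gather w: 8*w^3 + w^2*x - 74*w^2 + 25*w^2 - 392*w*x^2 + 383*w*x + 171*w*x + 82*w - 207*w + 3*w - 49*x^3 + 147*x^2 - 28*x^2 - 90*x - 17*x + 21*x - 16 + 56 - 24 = 8*w^3 + w^2*(x - 49) + w*(-392*x^2 + 554*x - 122) - 49*x^3 + 119*x^2 - 86*x + 16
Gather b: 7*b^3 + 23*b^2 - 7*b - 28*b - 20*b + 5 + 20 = 7*b^3 + 23*b^2 - 55*b + 25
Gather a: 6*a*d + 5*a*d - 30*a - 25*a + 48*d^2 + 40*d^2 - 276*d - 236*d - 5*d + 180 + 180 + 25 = a*(11*d - 55) + 88*d^2 - 517*d + 385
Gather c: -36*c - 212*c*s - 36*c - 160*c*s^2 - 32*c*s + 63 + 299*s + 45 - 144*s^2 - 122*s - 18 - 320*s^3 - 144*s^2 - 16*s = c*(-160*s^2 - 244*s - 72) - 320*s^3 - 288*s^2 + 161*s + 90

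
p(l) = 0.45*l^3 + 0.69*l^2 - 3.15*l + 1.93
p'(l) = 1.35*l^2 + 1.38*l - 3.15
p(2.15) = 2.82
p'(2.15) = 6.06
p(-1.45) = 6.58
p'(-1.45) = -2.31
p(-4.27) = -7.07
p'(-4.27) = 15.57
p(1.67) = 0.69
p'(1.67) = 2.92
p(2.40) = 4.57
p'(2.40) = 7.94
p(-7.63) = -133.75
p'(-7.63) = 64.91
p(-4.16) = -5.42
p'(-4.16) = 14.47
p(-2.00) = 7.39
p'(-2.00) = -0.51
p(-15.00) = -1314.32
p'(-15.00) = 279.90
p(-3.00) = 5.44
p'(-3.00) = 4.86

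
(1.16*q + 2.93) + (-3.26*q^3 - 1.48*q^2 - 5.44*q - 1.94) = -3.26*q^3 - 1.48*q^2 - 4.28*q + 0.99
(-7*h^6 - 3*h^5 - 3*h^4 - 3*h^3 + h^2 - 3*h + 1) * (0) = 0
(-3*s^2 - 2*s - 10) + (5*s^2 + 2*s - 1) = 2*s^2 - 11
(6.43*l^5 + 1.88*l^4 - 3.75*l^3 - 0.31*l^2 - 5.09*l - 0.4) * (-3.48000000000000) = -22.3764*l^5 - 6.5424*l^4 + 13.05*l^3 + 1.0788*l^2 + 17.7132*l + 1.392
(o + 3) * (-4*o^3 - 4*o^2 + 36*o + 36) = -4*o^4 - 16*o^3 + 24*o^2 + 144*o + 108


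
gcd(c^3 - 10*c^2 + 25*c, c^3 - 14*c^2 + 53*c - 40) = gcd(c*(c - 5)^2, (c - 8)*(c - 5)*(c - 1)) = c - 5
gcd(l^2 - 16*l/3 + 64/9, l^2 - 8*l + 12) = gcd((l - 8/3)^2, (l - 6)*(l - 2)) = 1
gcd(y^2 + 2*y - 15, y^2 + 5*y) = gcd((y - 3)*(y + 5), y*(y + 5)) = y + 5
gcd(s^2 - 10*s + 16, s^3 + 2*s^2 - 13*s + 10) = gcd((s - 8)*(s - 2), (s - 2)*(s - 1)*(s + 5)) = s - 2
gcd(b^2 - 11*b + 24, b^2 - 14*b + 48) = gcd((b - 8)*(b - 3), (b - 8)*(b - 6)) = b - 8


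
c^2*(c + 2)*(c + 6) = c^4 + 8*c^3 + 12*c^2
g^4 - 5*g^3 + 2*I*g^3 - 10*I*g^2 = g^2*(g - 5)*(g + 2*I)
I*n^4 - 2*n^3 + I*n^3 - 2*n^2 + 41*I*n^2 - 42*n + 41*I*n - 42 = (n - 6*I)*(n + I)*(n + 7*I)*(I*n + I)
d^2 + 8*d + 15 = (d + 3)*(d + 5)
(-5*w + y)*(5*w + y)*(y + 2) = -25*w^2*y - 50*w^2 + y^3 + 2*y^2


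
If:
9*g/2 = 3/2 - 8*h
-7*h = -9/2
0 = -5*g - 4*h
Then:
No Solution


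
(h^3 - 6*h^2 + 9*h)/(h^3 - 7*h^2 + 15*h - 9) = h/(h - 1)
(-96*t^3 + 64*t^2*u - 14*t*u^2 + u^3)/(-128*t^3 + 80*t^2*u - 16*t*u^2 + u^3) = (6*t - u)/(8*t - u)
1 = 1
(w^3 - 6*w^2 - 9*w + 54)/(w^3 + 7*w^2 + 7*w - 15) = (w^2 - 9*w + 18)/(w^2 + 4*w - 5)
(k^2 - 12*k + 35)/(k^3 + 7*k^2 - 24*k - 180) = (k - 7)/(k^2 + 12*k + 36)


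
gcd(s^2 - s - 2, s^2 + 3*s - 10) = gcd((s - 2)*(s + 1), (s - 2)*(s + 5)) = s - 2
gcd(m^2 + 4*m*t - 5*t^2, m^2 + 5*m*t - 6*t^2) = -m + t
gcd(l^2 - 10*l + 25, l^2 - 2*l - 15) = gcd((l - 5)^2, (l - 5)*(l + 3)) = l - 5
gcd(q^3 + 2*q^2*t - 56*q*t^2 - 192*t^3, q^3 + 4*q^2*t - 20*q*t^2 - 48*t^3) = q + 6*t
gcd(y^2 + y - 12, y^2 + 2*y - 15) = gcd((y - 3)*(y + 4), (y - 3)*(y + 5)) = y - 3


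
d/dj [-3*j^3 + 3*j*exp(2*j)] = -9*j^2 + 6*j*exp(2*j) + 3*exp(2*j)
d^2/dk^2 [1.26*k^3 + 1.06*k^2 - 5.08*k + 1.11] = 7.56*k + 2.12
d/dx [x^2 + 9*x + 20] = 2*x + 9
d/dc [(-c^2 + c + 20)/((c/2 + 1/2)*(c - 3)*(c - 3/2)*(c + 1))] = 4*(4*c^4 - 15*c^3 - 135*c^2 + 433*c - 171)/(4*c^7 - 24*c^6 + 21*c^5 + 85*c^4 - 90*c^3 - 126*c^2 + 81*c + 81)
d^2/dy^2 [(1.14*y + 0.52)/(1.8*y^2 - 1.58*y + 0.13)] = ((1.7304 - 12.312*y)*(1.8*y^2 - 1.58*y + 0.13) + (1.14*y + 0.52)*(3.6*y - 1.58)*(7.2*y - 3.16))/(1.8*y^2 - 1.58*y + 0.13)^3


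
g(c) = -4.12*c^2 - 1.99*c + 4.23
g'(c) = -8.24*c - 1.99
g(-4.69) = -77.06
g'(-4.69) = 36.66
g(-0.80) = 3.19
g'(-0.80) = 4.60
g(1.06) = -2.51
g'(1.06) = -10.72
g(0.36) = 2.98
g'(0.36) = -4.96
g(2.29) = -21.93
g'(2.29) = -20.86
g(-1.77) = -5.16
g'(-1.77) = 12.59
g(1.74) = -11.71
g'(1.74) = -16.33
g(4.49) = -87.76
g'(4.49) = -38.99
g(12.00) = -612.93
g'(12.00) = -100.87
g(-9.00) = -311.58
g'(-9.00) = 72.17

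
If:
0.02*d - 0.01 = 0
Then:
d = 0.50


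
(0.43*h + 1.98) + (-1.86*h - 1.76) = 0.22 - 1.43*h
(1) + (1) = 2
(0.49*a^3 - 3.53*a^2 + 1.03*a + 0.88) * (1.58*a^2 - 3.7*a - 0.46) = 0.7742*a^5 - 7.3904*a^4 + 14.463*a^3 - 0.796800000000001*a^2 - 3.7298*a - 0.4048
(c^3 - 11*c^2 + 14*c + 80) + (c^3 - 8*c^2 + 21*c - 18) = 2*c^3 - 19*c^2 + 35*c + 62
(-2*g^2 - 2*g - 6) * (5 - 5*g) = 10*g^3 + 20*g - 30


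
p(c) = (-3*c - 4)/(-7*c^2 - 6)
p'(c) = 14*c*(-3*c - 4)/(-7*c^2 - 6)^2 - 3/(-7*c^2 - 6)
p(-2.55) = -0.07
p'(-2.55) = 0.01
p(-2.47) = -0.07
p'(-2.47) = 0.01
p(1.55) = 0.38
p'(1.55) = -0.23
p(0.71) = 0.64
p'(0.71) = -0.36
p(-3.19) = -0.07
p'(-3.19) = -0.00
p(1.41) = 0.41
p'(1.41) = -0.26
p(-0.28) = 0.48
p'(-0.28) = 0.75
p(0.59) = 0.68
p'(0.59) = -0.31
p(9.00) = 0.05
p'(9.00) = -0.00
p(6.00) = 0.09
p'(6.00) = -0.02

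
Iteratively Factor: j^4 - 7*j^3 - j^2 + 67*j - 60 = (j - 5)*(j^3 - 2*j^2 - 11*j + 12) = (j - 5)*(j - 1)*(j^2 - j - 12) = (j - 5)*(j - 1)*(j + 3)*(j - 4)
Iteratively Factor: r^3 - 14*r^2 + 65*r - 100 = (r - 5)*(r^2 - 9*r + 20) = (r - 5)*(r - 4)*(r - 5)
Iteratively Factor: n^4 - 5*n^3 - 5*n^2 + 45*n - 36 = (n - 1)*(n^3 - 4*n^2 - 9*n + 36) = (n - 4)*(n - 1)*(n^2 - 9) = (n - 4)*(n - 3)*(n - 1)*(n + 3)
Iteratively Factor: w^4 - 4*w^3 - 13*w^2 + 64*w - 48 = (w - 4)*(w^3 - 13*w + 12) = (w - 4)*(w + 4)*(w^2 - 4*w + 3) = (w - 4)*(w - 1)*(w + 4)*(w - 3)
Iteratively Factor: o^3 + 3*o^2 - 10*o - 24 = (o + 2)*(o^2 + o - 12) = (o - 3)*(o + 2)*(o + 4)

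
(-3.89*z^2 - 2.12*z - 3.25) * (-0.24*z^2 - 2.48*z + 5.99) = 0.9336*z^4 + 10.156*z^3 - 17.2635*z^2 - 4.6388*z - 19.4675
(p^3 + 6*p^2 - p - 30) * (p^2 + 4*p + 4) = p^5 + 10*p^4 + 27*p^3 - 10*p^2 - 124*p - 120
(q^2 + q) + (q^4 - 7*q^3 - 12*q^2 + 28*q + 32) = q^4 - 7*q^3 - 11*q^2 + 29*q + 32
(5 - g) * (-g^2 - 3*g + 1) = g^3 - 2*g^2 - 16*g + 5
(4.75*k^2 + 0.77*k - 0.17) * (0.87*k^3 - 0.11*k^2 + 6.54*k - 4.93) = 4.1325*k^5 + 0.1474*k^4 + 30.8324*k^3 - 18.363*k^2 - 4.9079*k + 0.8381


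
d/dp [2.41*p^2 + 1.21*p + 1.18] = 4.82*p + 1.21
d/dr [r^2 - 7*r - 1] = 2*r - 7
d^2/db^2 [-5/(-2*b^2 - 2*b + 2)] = 5*(-b^2 - b + (2*b + 1)^2 + 1)/(b^2 + b - 1)^3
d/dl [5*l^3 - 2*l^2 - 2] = l*(15*l - 4)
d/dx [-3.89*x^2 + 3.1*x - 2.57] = 3.1 - 7.78*x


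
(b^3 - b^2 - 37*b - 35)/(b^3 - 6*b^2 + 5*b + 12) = (b^2 - 2*b - 35)/(b^2 - 7*b + 12)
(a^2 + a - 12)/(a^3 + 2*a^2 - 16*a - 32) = (a - 3)/(a^2 - 2*a - 8)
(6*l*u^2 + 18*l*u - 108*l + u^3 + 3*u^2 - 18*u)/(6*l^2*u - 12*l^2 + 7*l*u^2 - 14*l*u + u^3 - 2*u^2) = (u^2 + 3*u - 18)/(l*u - 2*l + u^2 - 2*u)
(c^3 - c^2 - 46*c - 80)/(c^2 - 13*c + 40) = (c^2 + 7*c + 10)/(c - 5)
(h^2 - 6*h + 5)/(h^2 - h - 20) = (h - 1)/(h + 4)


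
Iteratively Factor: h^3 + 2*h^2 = (h + 2)*(h^2) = h*(h + 2)*(h)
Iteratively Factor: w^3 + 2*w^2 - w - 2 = (w + 1)*(w^2 + w - 2) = (w - 1)*(w + 1)*(w + 2)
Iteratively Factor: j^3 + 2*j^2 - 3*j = (j - 1)*(j^2 + 3*j) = j*(j - 1)*(j + 3)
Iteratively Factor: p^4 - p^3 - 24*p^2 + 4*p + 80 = (p + 2)*(p^3 - 3*p^2 - 18*p + 40) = (p + 2)*(p + 4)*(p^2 - 7*p + 10) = (p - 2)*(p + 2)*(p + 4)*(p - 5)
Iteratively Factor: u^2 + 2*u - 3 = (u - 1)*(u + 3)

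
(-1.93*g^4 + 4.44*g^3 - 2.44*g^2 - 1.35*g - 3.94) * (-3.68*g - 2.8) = 7.1024*g^5 - 10.9352*g^4 - 3.4528*g^3 + 11.8*g^2 + 18.2792*g + 11.032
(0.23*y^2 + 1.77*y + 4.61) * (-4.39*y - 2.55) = -1.0097*y^3 - 8.3568*y^2 - 24.7514*y - 11.7555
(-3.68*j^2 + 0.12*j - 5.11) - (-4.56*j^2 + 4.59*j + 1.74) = 0.879999999999999*j^2 - 4.47*j - 6.85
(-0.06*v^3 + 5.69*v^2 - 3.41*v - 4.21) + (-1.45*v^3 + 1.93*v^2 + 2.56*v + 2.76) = -1.51*v^3 + 7.62*v^2 - 0.85*v - 1.45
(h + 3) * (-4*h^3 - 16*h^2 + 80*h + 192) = -4*h^4 - 28*h^3 + 32*h^2 + 432*h + 576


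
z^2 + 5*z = z*(z + 5)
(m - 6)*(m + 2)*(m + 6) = m^3 + 2*m^2 - 36*m - 72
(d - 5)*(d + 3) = d^2 - 2*d - 15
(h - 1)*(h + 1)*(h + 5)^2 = h^4 + 10*h^3 + 24*h^2 - 10*h - 25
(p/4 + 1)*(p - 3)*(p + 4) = p^3/4 + 5*p^2/4 - 2*p - 12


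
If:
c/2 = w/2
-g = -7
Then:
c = w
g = 7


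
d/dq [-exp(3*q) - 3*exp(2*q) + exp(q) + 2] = (-3*exp(2*q) - 6*exp(q) + 1)*exp(q)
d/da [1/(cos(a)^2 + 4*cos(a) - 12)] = 2*(cos(a) + 2)*sin(a)/(cos(a)^2 + 4*cos(a) - 12)^2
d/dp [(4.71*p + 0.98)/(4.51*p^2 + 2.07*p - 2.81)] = (21.2421*p^2 + 9.7497*p - (4.71*p + 0.98)*(9.02*p + 2.07) - 13.2351)/(4.51*p^2 + 2.07*p - 2.81)^2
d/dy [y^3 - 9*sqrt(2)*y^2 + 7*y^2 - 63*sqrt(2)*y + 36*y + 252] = 3*y^2 - 18*sqrt(2)*y + 14*y - 63*sqrt(2) + 36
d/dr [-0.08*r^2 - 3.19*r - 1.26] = -0.16*r - 3.19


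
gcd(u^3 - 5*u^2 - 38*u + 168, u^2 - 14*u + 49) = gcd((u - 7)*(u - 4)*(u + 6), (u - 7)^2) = u - 7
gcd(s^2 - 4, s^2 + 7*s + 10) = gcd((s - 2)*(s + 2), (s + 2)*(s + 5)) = s + 2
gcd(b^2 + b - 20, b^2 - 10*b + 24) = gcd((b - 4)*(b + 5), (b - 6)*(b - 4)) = b - 4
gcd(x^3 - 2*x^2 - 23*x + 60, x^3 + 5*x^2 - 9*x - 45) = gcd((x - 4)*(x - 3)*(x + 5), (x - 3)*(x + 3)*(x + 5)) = x^2 + 2*x - 15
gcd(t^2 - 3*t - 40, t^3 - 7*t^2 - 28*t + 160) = t^2 - 3*t - 40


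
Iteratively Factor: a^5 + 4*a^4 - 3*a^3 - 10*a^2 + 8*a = (a + 4)*(a^4 - 3*a^2 + 2*a) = a*(a + 4)*(a^3 - 3*a + 2) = a*(a - 1)*(a + 4)*(a^2 + a - 2) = a*(a - 1)*(a + 2)*(a + 4)*(a - 1)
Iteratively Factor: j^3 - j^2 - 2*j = (j)*(j^2 - j - 2) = j*(j + 1)*(j - 2)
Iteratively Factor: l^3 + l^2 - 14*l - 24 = (l + 3)*(l^2 - 2*l - 8) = (l + 2)*(l + 3)*(l - 4)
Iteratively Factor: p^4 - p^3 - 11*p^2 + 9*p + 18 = (p + 1)*(p^3 - 2*p^2 - 9*p + 18) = (p - 2)*(p + 1)*(p^2 - 9) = (p - 2)*(p + 1)*(p + 3)*(p - 3)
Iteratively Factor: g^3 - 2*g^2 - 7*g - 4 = (g + 1)*(g^2 - 3*g - 4) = (g + 1)^2*(g - 4)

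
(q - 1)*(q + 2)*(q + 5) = q^3 + 6*q^2 + 3*q - 10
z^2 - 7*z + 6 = (z - 6)*(z - 1)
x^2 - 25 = (x - 5)*(x + 5)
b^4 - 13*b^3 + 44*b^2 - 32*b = b*(b - 8)*(b - 4)*(b - 1)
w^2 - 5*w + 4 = (w - 4)*(w - 1)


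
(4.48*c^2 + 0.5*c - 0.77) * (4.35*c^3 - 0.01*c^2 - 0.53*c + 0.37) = 19.488*c^5 + 2.1302*c^4 - 5.7289*c^3 + 1.4003*c^2 + 0.5931*c - 0.2849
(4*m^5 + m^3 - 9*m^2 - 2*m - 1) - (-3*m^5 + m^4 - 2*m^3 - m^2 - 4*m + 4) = 7*m^5 - m^4 + 3*m^3 - 8*m^2 + 2*m - 5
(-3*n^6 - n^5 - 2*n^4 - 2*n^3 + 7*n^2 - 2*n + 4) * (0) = 0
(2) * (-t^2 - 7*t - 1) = -2*t^2 - 14*t - 2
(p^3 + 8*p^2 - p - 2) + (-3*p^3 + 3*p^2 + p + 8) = -2*p^3 + 11*p^2 + 6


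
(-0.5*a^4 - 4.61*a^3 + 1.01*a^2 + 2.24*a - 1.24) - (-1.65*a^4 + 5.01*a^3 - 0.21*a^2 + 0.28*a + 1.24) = 1.15*a^4 - 9.62*a^3 + 1.22*a^2 + 1.96*a - 2.48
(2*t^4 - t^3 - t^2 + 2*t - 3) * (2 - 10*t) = -20*t^5 + 14*t^4 + 8*t^3 - 22*t^2 + 34*t - 6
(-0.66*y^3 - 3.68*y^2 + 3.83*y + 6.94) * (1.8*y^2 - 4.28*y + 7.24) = -1.188*y^5 - 3.7992*y^4 + 17.866*y^3 - 30.5436*y^2 - 1.974*y + 50.2456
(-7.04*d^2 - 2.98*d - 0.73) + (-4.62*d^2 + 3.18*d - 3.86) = -11.66*d^2 + 0.2*d - 4.59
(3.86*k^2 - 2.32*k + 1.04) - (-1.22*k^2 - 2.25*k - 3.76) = 5.08*k^2 - 0.0699999999999998*k + 4.8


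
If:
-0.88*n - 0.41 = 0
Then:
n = -0.47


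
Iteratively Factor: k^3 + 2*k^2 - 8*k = (k)*(k^2 + 2*k - 8) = k*(k - 2)*(k + 4)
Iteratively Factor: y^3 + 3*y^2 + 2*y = (y)*(y^2 + 3*y + 2) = y*(y + 1)*(y + 2)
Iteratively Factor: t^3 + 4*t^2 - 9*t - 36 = (t + 4)*(t^2 - 9) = (t - 3)*(t + 4)*(t + 3)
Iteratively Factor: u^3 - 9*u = (u - 3)*(u^2 + 3*u) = (u - 3)*(u + 3)*(u)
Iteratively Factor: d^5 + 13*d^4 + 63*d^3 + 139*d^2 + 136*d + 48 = (d + 1)*(d^4 + 12*d^3 + 51*d^2 + 88*d + 48) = (d + 1)^2*(d^3 + 11*d^2 + 40*d + 48) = (d + 1)^2*(d + 3)*(d^2 + 8*d + 16) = (d + 1)^2*(d + 3)*(d + 4)*(d + 4)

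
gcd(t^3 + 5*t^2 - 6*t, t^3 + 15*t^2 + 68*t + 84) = t + 6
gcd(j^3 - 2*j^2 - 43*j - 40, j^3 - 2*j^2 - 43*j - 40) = j^3 - 2*j^2 - 43*j - 40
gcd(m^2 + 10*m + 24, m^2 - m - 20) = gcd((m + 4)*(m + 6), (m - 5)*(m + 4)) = m + 4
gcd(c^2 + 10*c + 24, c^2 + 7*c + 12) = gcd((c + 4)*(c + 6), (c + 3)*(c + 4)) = c + 4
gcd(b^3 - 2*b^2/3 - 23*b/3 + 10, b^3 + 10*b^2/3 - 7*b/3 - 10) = b^2 + 4*b/3 - 5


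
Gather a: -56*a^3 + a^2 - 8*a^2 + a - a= -56*a^3 - 7*a^2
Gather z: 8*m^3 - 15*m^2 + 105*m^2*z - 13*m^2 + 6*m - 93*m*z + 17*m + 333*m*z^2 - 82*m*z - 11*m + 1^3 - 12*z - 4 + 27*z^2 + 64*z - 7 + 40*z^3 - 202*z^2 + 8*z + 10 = 8*m^3 - 28*m^2 + 12*m + 40*z^3 + z^2*(333*m - 175) + z*(105*m^2 - 175*m + 60)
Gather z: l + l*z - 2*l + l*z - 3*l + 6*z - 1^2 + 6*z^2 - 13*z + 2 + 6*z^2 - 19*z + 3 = -4*l + 12*z^2 + z*(2*l - 26) + 4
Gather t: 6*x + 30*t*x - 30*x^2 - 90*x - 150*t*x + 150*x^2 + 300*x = -120*t*x + 120*x^2 + 216*x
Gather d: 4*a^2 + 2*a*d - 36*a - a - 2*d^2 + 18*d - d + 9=4*a^2 - 37*a - 2*d^2 + d*(2*a + 17) + 9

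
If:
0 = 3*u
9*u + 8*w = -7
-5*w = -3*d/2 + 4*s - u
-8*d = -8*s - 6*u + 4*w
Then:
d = 49/20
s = 161/80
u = 0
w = -7/8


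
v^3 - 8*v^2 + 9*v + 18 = (v - 6)*(v - 3)*(v + 1)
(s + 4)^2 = s^2 + 8*s + 16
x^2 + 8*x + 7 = (x + 1)*(x + 7)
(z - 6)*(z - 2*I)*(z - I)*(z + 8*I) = z^4 - 6*z^3 + 5*I*z^3 + 22*z^2 - 30*I*z^2 - 132*z - 16*I*z + 96*I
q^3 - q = q*(q - 1)*(q + 1)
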